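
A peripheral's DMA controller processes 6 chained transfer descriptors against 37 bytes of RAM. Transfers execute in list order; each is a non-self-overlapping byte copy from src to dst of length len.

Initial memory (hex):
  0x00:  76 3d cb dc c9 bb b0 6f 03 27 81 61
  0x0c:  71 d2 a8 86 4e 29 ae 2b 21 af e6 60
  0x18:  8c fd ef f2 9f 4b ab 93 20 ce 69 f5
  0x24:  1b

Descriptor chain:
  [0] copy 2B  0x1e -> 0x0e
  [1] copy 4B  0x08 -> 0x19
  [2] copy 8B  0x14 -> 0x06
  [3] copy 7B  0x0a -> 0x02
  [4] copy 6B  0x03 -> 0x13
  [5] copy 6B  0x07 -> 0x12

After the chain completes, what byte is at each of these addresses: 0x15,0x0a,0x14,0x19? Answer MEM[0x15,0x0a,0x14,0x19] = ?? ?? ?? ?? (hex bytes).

  after D0: wrote 2B at 0x0e = ab93
  after D1: wrote 4B at 0x19 = 03278161
  after D2: wrote 8B at 0x06 = 21afe6608c032781
  after D3: wrote 7B at 0x02 = 8c032781ab934e
  after D4: wrote 6B at 0x13 = 032781ab934e
  after D5: wrote 6B at 0x12 = 934e608c0327
query mem[0x15]=0x8c, mem[0x0a]=0x8c, mem[0x14]=0x60, mem[0x19]=0x03

MEM[0x15,0x0a,0x14,0x19] = 8c 8c 60 03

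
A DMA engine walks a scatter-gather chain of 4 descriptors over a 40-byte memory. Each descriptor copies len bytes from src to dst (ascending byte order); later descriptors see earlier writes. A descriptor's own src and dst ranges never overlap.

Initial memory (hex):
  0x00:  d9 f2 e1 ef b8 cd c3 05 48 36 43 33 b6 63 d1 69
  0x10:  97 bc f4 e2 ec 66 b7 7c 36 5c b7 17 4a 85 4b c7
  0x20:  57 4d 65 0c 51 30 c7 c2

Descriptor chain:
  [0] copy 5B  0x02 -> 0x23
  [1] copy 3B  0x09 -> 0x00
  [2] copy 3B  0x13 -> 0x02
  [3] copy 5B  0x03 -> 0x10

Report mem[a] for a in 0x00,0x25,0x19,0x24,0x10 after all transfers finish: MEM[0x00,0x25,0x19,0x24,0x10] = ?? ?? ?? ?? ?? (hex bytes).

MEM[0x00,0x25,0x19,0x24,0x10] = 36 b8 5c ef ec

  after D0: wrote 5B at 0x23 = e1efb8cdc3
  after D1: wrote 3B at 0x00 = 364333
  after D2: wrote 3B at 0x02 = e2ec66
  after D3: wrote 5B at 0x10 = ec66cdc305
query mem[0x00]=0x36, mem[0x25]=0xb8, mem[0x19]=0x5c, mem[0x24]=0xef, mem[0x10]=0xec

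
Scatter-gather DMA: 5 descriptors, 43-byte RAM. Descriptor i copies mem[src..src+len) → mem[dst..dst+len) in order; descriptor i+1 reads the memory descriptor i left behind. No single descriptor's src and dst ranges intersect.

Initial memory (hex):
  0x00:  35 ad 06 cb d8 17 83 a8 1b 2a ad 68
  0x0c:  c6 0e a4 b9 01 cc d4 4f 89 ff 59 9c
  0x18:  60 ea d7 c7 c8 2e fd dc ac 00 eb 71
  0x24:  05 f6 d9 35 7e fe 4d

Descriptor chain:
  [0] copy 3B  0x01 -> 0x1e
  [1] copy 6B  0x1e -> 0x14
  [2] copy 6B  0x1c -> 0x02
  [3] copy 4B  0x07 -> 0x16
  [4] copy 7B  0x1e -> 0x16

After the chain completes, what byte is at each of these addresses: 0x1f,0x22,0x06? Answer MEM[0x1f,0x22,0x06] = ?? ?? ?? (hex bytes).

[0] 0x01->0x1e len=3 : ad 06 cb
[1] 0x1e->0x14 len=6 : ad 06 cb 00 eb 71
[2] 0x1c->0x02 len=6 : c8 2e ad 06 cb 00
[3] 0x07->0x16 len=4 : 00 1b 2a ad
[4] 0x1e->0x16 len=7 : ad 06 cb 00 eb 71 05
query mem[0x1f]=0x06, mem[0x22]=0xeb, mem[0x06]=0xcb

MEM[0x1f,0x22,0x06] = 06 eb cb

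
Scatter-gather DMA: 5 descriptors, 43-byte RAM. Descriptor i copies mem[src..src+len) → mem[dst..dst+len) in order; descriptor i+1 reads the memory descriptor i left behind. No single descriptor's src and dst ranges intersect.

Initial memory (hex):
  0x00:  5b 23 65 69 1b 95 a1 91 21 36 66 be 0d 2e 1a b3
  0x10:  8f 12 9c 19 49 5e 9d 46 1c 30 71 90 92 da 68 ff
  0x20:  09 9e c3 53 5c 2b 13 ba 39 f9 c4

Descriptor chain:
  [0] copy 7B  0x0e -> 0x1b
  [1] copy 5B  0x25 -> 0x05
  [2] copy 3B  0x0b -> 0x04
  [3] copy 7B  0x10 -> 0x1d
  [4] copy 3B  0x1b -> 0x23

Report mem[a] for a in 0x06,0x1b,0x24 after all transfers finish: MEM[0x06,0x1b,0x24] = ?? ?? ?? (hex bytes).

MEM[0x06,0x1b,0x24] = 2e 1a b3

  after D0: wrote 7B at 0x1b = 1ab38f129c1949
  after D1: wrote 5B at 0x05 = 2b13ba39f9
  after D2: wrote 3B at 0x04 = be0d2e
  after D3: wrote 7B at 0x1d = 8f129c19495e9d
  after D4: wrote 3B at 0x23 = 1ab38f
query mem[0x06]=0x2e, mem[0x1b]=0x1a, mem[0x24]=0xb3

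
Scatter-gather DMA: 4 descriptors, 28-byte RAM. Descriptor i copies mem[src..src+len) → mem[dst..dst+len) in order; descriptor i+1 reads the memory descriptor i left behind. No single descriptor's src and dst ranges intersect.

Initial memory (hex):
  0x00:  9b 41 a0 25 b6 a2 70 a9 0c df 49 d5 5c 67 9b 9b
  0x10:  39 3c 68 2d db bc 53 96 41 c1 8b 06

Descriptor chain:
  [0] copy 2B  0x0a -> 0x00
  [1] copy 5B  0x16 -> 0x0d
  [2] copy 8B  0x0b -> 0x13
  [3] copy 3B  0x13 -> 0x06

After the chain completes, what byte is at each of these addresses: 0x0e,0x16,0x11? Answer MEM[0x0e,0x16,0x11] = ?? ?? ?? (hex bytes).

[0] 0x0a->0x00 len=2 : 49 d5
[1] 0x16->0x0d len=5 : 53 96 41 c1 8b
[2] 0x0b->0x13 len=8 : d5 5c 53 96 41 c1 8b 68
[3] 0x13->0x06 len=3 : d5 5c 53
query mem[0x0e]=0x96, mem[0x16]=0x96, mem[0x11]=0x8b

MEM[0x0e,0x16,0x11] = 96 96 8b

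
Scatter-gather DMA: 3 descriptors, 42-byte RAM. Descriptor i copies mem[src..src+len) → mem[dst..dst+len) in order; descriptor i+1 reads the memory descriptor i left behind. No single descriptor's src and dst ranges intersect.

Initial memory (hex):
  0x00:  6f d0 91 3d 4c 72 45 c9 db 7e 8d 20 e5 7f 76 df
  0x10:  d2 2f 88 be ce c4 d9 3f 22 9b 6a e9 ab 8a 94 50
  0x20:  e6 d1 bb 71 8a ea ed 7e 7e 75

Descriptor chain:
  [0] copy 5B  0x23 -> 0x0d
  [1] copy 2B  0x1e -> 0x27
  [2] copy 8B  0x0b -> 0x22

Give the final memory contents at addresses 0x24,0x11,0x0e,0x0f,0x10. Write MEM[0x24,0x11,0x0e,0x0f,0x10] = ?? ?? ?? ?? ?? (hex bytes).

  after D0: wrote 5B at 0x0d = 718aeaed7e
  after D1: wrote 2B at 0x27 = 9450
  after D2: wrote 8B at 0x22 = 20e5718aeaed7e88
query mem[0x24]=0x71, mem[0x11]=0x7e, mem[0x0e]=0x8a, mem[0x0f]=0xea, mem[0x10]=0xed

MEM[0x24,0x11,0x0e,0x0f,0x10] = 71 7e 8a ea ed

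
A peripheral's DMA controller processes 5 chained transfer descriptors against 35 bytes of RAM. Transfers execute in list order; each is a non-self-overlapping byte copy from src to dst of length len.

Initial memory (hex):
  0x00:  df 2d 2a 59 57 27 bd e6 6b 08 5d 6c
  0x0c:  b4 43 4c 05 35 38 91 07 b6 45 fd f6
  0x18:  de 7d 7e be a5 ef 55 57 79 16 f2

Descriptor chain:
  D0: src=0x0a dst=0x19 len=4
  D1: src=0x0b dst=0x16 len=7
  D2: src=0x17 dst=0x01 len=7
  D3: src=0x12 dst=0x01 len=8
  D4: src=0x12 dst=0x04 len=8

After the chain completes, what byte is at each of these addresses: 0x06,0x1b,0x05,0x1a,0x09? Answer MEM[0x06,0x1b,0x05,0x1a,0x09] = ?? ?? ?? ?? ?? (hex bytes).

  after D0: wrote 4B at 0x19 = 5d6cb443
  after D1: wrote 7B at 0x16 = 6cb4434c053538
  after D2: wrote 7B at 0x01 = b4434c053538ef
  after D3: wrote 8B at 0x01 = 9107b6456cb4434c
  after D4: wrote 8B at 0x04 = 9107b6456cb4434c
query mem[0x06]=0xb6, mem[0x1b]=0x35, mem[0x05]=0x07, mem[0x1a]=0x05, mem[0x09]=0xb4

MEM[0x06,0x1b,0x05,0x1a,0x09] = b6 35 07 05 b4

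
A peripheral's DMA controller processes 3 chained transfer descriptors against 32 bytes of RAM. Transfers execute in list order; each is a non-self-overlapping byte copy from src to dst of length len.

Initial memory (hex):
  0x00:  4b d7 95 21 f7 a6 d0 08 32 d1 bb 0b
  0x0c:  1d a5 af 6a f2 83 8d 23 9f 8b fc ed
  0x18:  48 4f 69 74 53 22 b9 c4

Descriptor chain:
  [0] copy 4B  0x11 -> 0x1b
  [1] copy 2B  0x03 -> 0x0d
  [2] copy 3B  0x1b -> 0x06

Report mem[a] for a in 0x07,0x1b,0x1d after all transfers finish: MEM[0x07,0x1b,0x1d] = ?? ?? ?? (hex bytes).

MEM[0x07,0x1b,0x1d] = 8d 83 23

#0 dst[0x1b+4] := {0x83,0x8d,0x23,0x9f}
#1 dst[0x0d+2] := {0x21,0xf7}
#2 dst[0x06+3] := {0x83,0x8d,0x23}
query mem[0x07]=0x8d, mem[0x1b]=0x83, mem[0x1d]=0x23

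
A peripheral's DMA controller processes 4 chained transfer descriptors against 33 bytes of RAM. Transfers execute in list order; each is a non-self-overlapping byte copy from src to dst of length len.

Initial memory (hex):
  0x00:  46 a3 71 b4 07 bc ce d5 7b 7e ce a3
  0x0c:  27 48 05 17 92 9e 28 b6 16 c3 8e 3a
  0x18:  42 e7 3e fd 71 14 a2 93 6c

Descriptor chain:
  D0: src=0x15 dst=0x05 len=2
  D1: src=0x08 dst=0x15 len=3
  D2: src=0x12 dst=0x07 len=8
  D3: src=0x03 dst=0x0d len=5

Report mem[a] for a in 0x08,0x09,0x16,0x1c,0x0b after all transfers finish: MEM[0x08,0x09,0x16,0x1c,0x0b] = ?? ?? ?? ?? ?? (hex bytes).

MEM[0x08,0x09,0x16,0x1c,0x0b] = b6 16 7e 71 7e

D0: mem[0x05..0x06] <- [c3 8e]
D1: mem[0x15..0x17] <- [7b 7e ce]
D2: mem[0x07..0x0e] <- [28 b6 16 7b 7e ce 42 e7]
D3: mem[0x0d..0x11] <- [b4 07 c3 8e 28]
query mem[0x08]=0xb6, mem[0x09]=0x16, mem[0x16]=0x7e, mem[0x1c]=0x71, mem[0x0b]=0x7e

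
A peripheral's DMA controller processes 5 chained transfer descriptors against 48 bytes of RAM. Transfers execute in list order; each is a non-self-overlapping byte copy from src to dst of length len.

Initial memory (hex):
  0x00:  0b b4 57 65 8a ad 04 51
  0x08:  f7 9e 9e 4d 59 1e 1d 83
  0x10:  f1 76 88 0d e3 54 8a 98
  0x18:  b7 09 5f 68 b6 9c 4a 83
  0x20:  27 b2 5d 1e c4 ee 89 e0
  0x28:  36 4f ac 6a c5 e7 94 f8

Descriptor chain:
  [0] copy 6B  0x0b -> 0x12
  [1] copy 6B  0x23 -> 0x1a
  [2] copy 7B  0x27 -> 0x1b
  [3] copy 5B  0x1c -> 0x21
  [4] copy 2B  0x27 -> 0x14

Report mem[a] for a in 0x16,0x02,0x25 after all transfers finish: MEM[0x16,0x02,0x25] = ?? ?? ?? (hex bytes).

[0] 0x0b->0x12 len=6 : 4d 59 1e 1d 83 f1
[1] 0x23->0x1a len=6 : 1e c4 ee 89 e0 36
[2] 0x27->0x1b len=7 : e0 36 4f ac 6a c5 e7
[3] 0x1c->0x21 len=5 : 36 4f ac 6a c5
[4] 0x27->0x14 len=2 : e0 36
query mem[0x16]=0x83, mem[0x02]=0x57, mem[0x25]=0xc5

MEM[0x16,0x02,0x25] = 83 57 c5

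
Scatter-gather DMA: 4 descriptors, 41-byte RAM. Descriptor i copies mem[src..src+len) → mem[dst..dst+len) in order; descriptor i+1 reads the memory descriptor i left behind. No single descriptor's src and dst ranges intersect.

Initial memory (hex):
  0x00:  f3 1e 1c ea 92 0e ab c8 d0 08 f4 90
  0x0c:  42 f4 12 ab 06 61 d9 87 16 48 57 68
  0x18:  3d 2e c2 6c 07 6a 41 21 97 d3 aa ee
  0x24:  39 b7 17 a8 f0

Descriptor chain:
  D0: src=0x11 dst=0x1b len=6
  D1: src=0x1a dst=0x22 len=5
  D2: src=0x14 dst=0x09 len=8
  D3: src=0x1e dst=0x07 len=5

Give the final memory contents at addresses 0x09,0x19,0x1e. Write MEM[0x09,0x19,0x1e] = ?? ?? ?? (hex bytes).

MEM[0x09,0x19,0x1e] = 57 2e 16

  after D0: wrote 6B at 0x1b = 61d987164857
  after D1: wrote 5B at 0x22 = c261d98716
  after D2: wrote 8B at 0x09 = 164857683d2ec261
  after D3: wrote 5B at 0x07 = 164857d3c2
query mem[0x09]=0x57, mem[0x19]=0x2e, mem[0x1e]=0x16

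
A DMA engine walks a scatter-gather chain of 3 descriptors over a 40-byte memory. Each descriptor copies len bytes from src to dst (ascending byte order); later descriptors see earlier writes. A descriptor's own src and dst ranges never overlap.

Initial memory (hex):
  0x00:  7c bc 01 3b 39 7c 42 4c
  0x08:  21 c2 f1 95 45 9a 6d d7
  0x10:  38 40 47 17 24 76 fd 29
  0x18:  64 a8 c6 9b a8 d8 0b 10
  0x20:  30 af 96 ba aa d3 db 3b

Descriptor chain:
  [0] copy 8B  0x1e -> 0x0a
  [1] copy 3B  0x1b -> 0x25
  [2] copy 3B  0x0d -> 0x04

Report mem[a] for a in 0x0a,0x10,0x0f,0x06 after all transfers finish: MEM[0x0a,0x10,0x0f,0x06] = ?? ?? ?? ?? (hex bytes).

#0 dst[0x0a+8] := {0x0b,0x10,0x30,0xaf,0x96,0xba,0xaa,0xd3}
#1 dst[0x25+3] := {0x9b,0xa8,0xd8}
#2 dst[0x04+3] := {0xaf,0x96,0xba}
query mem[0x0a]=0x0b, mem[0x10]=0xaa, mem[0x0f]=0xba, mem[0x06]=0xba

MEM[0x0a,0x10,0x0f,0x06] = 0b aa ba ba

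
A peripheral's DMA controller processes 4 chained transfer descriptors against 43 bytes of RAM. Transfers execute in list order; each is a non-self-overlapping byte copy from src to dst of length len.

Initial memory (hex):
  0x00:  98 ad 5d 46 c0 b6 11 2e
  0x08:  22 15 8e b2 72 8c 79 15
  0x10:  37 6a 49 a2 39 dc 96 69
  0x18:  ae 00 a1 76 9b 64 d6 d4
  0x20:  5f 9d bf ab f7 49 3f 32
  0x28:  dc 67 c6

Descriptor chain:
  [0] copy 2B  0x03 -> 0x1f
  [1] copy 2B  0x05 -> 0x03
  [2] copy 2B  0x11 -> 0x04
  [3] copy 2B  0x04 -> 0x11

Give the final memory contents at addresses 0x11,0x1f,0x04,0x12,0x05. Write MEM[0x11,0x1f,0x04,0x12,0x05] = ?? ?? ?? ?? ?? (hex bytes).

  after D0: wrote 2B at 0x1f = 46c0
  after D1: wrote 2B at 0x03 = b611
  after D2: wrote 2B at 0x04 = 6a49
  after D3: wrote 2B at 0x11 = 6a49
query mem[0x11]=0x6a, mem[0x1f]=0x46, mem[0x04]=0x6a, mem[0x12]=0x49, mem[0x05]=0x49

MEM[0x11,0x1f,0x04,0x12,0x05] = 6a 46 6a 49 49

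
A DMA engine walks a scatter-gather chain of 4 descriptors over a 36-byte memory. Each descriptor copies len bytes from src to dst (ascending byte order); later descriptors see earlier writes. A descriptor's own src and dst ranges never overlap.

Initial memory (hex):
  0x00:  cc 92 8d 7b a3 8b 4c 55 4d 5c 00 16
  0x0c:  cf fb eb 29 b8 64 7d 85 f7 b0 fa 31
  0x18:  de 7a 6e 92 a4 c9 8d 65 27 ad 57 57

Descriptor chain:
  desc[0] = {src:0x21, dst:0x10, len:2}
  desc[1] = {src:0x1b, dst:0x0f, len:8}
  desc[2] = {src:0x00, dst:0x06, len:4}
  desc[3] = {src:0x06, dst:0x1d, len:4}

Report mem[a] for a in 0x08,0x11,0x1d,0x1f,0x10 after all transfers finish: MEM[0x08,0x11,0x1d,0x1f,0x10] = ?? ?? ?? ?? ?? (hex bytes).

MEM[0x08,0x11,0x1d,0x1f,0x10] = 8d c9 cc 8d a4

  after D0: wrote 2B at 0x10 = ad57
  after D1: wrote 8B at 0x0f = 92a4c98d6527ad57
  after D2: wrote 4B at 0x06 = cc928d7b
  after D3: wrote 4B at 0x1d = cc928d7b
query mem[0x08]=0x8d, mem[0x11]=0xc9, mem[0x1d]=0xcc, mem[0x1f]=0x8d, mem[0x10]=0xa4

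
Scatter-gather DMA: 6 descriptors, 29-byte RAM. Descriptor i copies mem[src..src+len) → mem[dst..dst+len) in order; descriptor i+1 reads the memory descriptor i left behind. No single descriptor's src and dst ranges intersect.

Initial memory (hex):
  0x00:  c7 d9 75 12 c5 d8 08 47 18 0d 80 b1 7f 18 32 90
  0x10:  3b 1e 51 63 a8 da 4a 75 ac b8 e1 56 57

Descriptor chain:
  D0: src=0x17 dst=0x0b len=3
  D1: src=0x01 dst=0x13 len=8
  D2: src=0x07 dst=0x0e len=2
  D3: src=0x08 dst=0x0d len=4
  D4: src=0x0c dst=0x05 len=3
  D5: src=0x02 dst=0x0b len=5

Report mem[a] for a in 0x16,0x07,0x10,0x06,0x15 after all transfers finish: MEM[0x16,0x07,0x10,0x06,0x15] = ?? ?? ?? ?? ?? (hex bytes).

#0 dst[0x0b+3] := {0x75,0xac,0xb8}
#1 dst[0x13+8] := {0xd9,0x75,0x12,0xc5,0xd8,0x08,0x47,0x18}
#2 dst[0x0e+2] := {0x47,0x18}
#3 dst[0x0d+4] := {0x18,0x0d,0x80,0x75}
#4 dst[0x05+3] := {0xac,0x18,0x0d}
#5 dst[0x0b+5] := {0x75,0x12,0xc5,0xac,0x18}
query mem[0x16]=0xc5, mem[0x07]=0x0d, mem[0x10]=0x75, mem[0x06]=0x18, mem[0x15]=0x12

MEM[0x16,0x07,0x10,0x06,0x15] = c5 0d 75 18 12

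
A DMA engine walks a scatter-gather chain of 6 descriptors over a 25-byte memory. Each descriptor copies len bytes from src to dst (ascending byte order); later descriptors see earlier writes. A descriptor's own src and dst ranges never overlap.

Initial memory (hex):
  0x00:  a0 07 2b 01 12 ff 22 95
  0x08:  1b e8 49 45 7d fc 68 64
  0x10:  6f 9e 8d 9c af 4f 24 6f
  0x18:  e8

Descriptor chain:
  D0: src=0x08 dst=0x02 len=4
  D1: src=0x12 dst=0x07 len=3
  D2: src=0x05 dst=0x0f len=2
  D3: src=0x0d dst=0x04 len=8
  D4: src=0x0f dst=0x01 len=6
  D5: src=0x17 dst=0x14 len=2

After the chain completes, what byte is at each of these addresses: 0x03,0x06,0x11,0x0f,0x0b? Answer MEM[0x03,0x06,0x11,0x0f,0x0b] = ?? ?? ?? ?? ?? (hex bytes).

MEM[0x03,0x06,0x11,0x0f,0x0b] = 9e af 9e 45 af

D0: mem[0x02..0x05] <- [1b e8 49 45]
D1: mem[0x07..0x09] <- [8d 9c af]
D2: mem[0x0f..0x10] <- [45 22]
D3: mem[0x04..0x0b] <- [fc 68 45 22 9e 8d 9c af]
D4: mem[0x01..0x06] <- [45 22 9e 8d 9c af]
D5: mem[0x14..0x15] <- [6f e8]
query mem[0x03]=0x9e, mem[0x06]=0xaf, mem[0x11]=0x9e, mem[0x0f]=0x45, mem[0x0b]=0xaf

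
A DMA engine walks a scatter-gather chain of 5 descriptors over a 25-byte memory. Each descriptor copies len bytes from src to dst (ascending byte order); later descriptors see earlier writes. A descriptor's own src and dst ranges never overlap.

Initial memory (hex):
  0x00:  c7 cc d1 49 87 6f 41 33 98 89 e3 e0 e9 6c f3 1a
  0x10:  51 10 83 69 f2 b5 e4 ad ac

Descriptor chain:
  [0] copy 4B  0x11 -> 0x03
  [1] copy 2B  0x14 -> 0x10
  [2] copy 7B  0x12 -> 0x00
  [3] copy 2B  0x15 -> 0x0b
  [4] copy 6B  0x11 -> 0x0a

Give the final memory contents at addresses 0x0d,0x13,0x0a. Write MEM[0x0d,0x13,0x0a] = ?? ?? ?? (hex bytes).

MEM[0x0d,0x13,0x0a] = f2 69 b5

[0] 0x11->0x03 len=4 : 10 83 69 f2
[1] 0x14->0x10 len=2 : f2 b5
[2] 0x12->0x00 len=7 : 83 69 f2 b5 e4 ad ac
[3] 0x15->0x0b len=2 : b5 e4
[4] 0x11->0x0a len=6 : b5 83 69 f2 b5 e4
query mem[0x0d]=0xf2, mem[0x13]=0x69, mem[0x0a]=0xb5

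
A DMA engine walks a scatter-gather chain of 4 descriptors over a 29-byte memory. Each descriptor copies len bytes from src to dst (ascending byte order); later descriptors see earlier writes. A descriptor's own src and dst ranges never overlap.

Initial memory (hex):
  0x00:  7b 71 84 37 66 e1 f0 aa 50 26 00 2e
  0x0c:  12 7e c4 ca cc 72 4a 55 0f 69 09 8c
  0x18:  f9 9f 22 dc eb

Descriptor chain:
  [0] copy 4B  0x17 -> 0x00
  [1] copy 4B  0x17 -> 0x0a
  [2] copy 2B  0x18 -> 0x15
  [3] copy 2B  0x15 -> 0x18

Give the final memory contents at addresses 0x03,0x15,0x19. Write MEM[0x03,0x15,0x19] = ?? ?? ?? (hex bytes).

[0] 0x17->0x00 len=4 : 8c f9 9f 22
[1] 0x17->0x0a len=4 : 8c f9 9f 22
[2] 0x18->0x15 len=2 : f9 9f
[3] 0x15->0x18 len=2 : f9 9f
query mem[0x03]=0x22, mem[0x15]=0xf9, mem[0x19]=0x9f

MEM[0x03,0x15,0x19] = 22 f9 9f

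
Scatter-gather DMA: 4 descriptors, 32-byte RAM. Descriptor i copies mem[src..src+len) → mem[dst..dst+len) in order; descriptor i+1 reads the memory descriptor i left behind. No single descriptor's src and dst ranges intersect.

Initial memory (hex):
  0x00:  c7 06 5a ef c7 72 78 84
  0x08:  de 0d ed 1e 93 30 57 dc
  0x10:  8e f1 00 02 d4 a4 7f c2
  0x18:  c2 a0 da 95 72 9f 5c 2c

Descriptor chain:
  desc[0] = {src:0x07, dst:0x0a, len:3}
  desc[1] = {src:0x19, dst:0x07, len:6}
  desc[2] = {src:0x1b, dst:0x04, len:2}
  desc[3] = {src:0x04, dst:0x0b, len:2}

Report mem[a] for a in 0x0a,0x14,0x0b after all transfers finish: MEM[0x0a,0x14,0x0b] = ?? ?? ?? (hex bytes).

#0 dst[0x0a+3] := {0x84,0xde,0x0d}
#1 dst[0x07+6] := {0xa0,0xda,0x95,0x72,0x9f,0x5c}
#2 dst[0x04+2] := {0x95,0x72}
#3 dst[0x0b+2] := {0x95,0x72}
query mem[0x0a]=0x72, mem[0x14]=0xd4, mem[0x0b]=0x95

MEM[0x0a,0x14,0x0b] = 72 d4 95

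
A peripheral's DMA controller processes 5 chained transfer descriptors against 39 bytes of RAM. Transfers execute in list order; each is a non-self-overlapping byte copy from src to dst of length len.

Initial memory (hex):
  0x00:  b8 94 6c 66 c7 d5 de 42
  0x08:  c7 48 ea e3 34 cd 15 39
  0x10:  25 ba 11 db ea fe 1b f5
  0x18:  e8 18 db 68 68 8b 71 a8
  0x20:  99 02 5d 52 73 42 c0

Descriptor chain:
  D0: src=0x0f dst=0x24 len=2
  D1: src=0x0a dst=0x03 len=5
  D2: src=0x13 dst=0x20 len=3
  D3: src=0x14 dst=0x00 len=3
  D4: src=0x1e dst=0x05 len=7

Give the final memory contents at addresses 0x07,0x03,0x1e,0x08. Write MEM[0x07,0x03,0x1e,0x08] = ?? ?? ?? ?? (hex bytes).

D0: mem[0x24..0x25] <- [39 25]
D1: mem[0x03..0x07] <- [ea e3 34 cd 15]
D2: mem[0x20..0x22] <- [db ea fe]
D3: mem[0x00..0x02] <- [ea fe 1b]
D4: mem[0x05..0x0b] <- [71 a8 db ea fe 52 39]
query mem[0x07]=0xdb, mem[0x03]=0xea, mem[0x1e]=0x71, mem[0x08]=0xea

MEM[0x07,0x03,0x1e,0x08] = db ea 71 ea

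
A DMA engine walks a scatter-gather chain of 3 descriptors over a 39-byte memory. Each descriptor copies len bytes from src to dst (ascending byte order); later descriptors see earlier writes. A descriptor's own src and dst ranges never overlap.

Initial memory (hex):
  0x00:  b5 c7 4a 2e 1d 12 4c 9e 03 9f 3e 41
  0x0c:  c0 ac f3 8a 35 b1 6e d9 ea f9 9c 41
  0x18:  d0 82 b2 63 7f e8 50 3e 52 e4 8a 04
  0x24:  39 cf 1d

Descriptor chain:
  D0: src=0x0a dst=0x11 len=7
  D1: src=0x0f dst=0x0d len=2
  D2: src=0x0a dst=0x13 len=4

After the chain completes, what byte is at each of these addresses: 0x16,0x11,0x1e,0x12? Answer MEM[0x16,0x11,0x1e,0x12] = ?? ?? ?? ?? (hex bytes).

MEM[0x16,0x11,0x1e,0x12] = 8a 3e 50 41

#0 dst[0x11+7] := {0x3e,0x41,0xc0,0xac,0xf3,0x8a,0x35}
#1 dst[0x0d+2] := {0x8a,0x35}
#2 dst[0x13+4] := {0x3e,0x41,0xc0,0x8a}
query mem[0x16]=0x8a, mem[0x11]=0x3e, mem[0x1e]=0x50, mem[0x12]=0x41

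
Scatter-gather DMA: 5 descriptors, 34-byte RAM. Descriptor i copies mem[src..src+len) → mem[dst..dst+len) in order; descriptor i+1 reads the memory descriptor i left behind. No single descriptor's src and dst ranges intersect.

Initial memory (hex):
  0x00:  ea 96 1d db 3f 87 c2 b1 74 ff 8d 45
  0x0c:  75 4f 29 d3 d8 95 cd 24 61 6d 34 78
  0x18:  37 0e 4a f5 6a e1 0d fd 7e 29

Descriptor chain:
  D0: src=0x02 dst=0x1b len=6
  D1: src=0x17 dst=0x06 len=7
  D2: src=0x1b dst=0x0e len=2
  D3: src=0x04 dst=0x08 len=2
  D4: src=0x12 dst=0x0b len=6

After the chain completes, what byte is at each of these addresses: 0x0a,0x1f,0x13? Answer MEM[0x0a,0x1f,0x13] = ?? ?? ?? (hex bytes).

  after D0: wrote 6B at 0x1b = 1ddb3f87c2b1
  after D1: wrote 7B at 0x06 = 78370e4a1ddb3f
  after D2: wrote 2B at 0x0e = 1ddb
  after D3: wrote 2B at 0x08 = 3f87
  after D4: wrote 6B at 0x0b = cd24616d3478
query mem[0x0a]=0x1d, mem[0x1f]=0xc2, mem[0x13]=0x24

MEM[0x0a,0x1f,0x13] = 1d c2 24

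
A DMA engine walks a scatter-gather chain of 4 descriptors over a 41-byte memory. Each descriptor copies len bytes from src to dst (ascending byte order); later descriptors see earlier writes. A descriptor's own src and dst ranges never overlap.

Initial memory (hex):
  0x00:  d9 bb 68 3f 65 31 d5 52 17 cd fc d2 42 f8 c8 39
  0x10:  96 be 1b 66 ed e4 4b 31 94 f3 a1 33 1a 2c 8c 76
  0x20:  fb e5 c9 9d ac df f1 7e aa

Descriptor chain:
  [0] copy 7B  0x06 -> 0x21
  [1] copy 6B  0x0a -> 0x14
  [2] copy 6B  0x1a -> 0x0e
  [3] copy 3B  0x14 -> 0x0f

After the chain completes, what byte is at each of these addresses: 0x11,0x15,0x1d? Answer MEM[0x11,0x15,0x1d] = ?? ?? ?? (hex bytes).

MEM[0x11,0x15,0x1d] = 42 d2 2c

#0 dst[0x21+7] := {0xd5,0x52,0x17,0xcd,0xfc,0xd2,0x42}
#1 dst[0x14+6] := {0xfc,0xd2,0x42,0xf8,0xc8,0x39}
#2 dst[0x0e+6] := {0xa1,0x33,0x1a,0x2c,0x8c,0x76}
#3 dst[0x0f+3] := {0xfc,0xd2,0x42}
query mem[0x11]=0x42, mem[0x15]=0xd2, mem[0x1d]=0x2c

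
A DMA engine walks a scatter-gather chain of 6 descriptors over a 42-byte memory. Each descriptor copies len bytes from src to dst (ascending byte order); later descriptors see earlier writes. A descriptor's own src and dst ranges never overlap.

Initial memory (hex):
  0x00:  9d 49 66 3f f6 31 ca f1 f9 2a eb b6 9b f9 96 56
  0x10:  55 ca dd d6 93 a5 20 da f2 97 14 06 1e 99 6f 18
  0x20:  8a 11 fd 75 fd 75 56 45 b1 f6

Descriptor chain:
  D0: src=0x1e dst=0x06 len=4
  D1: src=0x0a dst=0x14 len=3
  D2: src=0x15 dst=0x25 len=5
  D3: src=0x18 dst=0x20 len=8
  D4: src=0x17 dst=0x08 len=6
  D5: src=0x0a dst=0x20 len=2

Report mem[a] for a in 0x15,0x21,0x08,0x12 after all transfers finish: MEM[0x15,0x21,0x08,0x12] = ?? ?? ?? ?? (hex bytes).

#0 dst[0x06+4] := {0x6f,0x18,0x8a,0x11}
#1 dst[0x14+3] := {0xeb,0xb6,0x9b}
#2 dst[0x25+5] := {0xb6,0x9b,0xda,0xf2,0x97}
#3 dst[0x20+8] := {0xf2,0x97,0x14,0x06,0x1e,0x99,0x6f,0x18}
#4 dst[0x08+6] := {0xda,0xf2,0x97,0x14,0x06,0x1e}
#5 dst[0x20+2] := {0x97,0x14}
query mem[0x15]=0xb6, mem[0x21]=0x14, mem[0x08]=0xda, mem[0x12]=0xdd

MEM[0x15,0x21,0x08,0x12] = b6 14 da dd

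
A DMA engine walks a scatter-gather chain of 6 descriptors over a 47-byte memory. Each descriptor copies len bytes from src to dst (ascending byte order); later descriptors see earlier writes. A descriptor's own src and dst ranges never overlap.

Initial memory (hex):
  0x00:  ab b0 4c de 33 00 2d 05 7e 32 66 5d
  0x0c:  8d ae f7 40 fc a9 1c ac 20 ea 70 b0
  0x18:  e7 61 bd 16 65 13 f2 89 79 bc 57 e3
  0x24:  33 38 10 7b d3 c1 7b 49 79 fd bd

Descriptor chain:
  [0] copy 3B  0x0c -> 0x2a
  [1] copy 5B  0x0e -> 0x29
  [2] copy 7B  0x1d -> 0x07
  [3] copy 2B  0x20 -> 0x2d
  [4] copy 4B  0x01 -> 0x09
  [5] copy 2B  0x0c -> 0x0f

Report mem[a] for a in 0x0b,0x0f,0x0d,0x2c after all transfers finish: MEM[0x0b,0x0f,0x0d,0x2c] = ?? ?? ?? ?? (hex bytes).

MEM[0x0b,0x0f,0x0d,0x2c] = de 33 e3 a9

D0: mem[0x2a..0x2c] <- [8d ae f7]
D1: mem[0x29..0x2d] <- [f7 40 fc a9 1c]
D2: mem[0x07..0x0d] <- [13 f2 89 79 bc 57 e3]
D3: mem[0x2d..0x2e] <- [79 bc]
D4: mem[0x09..0x0c] <- [b0 4c de 33]
D5: mem[0x0f..0x10] <- [33 e3]
query mem[0x0b]=0xde, mem[0x0f]=0x33, mem[0x0d]=0xe3, mem[0x2c]=0xa9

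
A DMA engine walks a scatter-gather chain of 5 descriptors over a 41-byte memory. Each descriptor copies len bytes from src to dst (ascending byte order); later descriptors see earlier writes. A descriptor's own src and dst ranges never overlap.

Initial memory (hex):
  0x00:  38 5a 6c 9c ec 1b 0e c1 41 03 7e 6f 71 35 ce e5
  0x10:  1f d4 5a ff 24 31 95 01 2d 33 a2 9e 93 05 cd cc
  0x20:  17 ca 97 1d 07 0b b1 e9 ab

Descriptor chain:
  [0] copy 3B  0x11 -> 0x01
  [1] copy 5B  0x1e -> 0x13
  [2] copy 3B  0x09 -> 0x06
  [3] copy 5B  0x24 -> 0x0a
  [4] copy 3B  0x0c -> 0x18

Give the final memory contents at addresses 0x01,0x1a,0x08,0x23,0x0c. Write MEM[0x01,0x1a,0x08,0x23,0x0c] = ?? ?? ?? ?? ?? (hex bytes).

  after D0: wrote 3B at 0x01 = d45aff
  after D1: wrote 5B at 0x13 = cdcc17ca97
  after D2: wrote 3B at 0x06 = 037e6f
  after D3: wrote 5B at 0x0a = 070bb1e9ab
  after D4: wrote 3B at 0x18 = b1e9ab
query mem[0x01]=0xd4, mem[0x1a]=0xab, mem[0x08]=0x6f, mem[0x23]=0x1d, mem[0x0c]=0xb1

MEM[0x01,0x1a,0x08,0x23,0x0c] = d4 ab 6f 1d b1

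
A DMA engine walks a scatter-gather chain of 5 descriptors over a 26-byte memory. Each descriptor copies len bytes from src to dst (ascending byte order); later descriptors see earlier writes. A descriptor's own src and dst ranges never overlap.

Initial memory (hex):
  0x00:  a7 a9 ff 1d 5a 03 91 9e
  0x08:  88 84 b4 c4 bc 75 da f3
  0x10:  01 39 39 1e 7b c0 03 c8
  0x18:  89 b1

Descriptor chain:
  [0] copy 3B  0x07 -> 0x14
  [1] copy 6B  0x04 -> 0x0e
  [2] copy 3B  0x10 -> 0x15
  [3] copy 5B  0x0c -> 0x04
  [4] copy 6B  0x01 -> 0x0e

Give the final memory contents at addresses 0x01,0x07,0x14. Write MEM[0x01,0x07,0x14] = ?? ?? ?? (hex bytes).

#0 dst[0x14+3] := {0x9e,0x88,0x84}
#1 dst[0x0e+6] := {0x5a,0x03,0x91,0x9e,0x88,0x84}
#2 dst[0x15+3] := {0x91,0x9e,0x88}
#3 dst[0x04+5] := {0xbc,0x75,0x5a,0x03,0x91}
#4 dst[0x0e+6] := {0xa9,0xff,0x1d,0xbc,0x75,0x5a}
query mem[0x01]=0xa9, mem[0x07]=0x03, mem[0x14]=0x9e

MEM[0x01,0x07,0x14] = a9 03 9e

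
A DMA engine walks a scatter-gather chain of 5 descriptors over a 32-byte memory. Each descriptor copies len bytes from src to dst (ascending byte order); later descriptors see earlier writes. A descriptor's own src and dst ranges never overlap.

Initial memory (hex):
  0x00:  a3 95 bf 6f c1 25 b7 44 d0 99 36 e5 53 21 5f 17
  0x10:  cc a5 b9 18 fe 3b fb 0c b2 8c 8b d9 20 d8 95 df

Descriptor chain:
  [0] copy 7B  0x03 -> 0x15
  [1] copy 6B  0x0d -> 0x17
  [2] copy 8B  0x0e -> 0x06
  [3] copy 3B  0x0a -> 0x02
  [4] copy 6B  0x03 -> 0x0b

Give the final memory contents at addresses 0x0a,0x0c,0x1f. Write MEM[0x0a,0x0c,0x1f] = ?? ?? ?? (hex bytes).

MEM[0x0a,0x0c,0x1f] = b9 fe df

#0 dst[0x15+7] := {0x6f,0xc1,0x25,0xb7,0x44,0xd0,0x99}
#1 dst[0x17+6] := {0x21,0x5f,0x17,0xcc,0xa5,0xb9}
#2 dst[0x06+8] := {0x5f,0x17,0xcc,0xa5,0xb9,0x18,0xfe,0x6f}
#3 dst[0x02+3] := {0xb9,0x18,0xfe}
#4 dst[0x0b+6] := {0x18,0xfe,0x25,0x5f,0x17,0xcc}
query mem[0x0a]=0xb9, mem[0x0c]=0xfe, mem[0x1f]=0xdf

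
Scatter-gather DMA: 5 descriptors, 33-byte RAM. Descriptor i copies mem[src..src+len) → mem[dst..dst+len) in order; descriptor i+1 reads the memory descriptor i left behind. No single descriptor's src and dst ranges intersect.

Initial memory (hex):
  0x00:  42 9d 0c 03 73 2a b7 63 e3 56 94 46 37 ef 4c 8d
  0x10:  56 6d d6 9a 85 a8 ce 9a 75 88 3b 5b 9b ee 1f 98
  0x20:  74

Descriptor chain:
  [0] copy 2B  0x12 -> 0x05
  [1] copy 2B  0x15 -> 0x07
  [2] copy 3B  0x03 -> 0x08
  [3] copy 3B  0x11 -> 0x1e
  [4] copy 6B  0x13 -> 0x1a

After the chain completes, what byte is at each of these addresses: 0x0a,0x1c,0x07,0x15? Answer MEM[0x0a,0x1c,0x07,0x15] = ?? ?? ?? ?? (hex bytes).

  after D0: wrote 2B at 0x05 = d69a
  after D1: wrote 2B at 0x07 = a8ce
  after D2: wrote 3B at 0x08 = 0373d6
  after D3: wrote 3B at 0x1e = 6dd69a
  after D4: wrote 6B at 0x1a = 9a85a8ce9a75
query mem[0x0a]=0xd6, mem[0x1c]=0xa8, mem[0x07]=0xa8, mem[0x15]=0xa8

MEM[0x0a,0x1c,0x07,0x15] = d6 a8 a8 a8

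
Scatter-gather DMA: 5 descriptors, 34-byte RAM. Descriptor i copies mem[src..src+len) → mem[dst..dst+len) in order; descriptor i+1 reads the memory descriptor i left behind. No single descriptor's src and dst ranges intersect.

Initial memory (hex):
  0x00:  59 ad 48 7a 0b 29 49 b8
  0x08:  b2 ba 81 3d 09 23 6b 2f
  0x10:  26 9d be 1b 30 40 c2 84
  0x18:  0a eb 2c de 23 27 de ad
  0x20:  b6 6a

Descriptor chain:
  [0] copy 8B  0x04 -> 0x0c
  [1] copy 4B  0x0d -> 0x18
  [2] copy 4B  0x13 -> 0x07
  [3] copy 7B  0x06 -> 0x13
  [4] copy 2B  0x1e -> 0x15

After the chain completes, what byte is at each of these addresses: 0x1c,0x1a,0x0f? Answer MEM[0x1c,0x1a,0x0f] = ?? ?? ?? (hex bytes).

MEM[0x1c,0x1a,0x0f] = 23 b8 b8

D0: mem[0x0c..0x13] <- [0b 29 49 b8 b2 ba 81 3d]
D1: mem[0x18..0x1b] <- [29 49 b8 b2]
D2: mem[0x07..0x0a] <- [3d 30 40 c2]
D3: mem[0x13..0x19] <- [49 3d 30 40 c2 3d 0b]
D4: mem[0x15..0x16] <- [de ad]
query mem[0x1c]=0x23, mem[0x1a]=0xb8, mem[0x0f]=0xb8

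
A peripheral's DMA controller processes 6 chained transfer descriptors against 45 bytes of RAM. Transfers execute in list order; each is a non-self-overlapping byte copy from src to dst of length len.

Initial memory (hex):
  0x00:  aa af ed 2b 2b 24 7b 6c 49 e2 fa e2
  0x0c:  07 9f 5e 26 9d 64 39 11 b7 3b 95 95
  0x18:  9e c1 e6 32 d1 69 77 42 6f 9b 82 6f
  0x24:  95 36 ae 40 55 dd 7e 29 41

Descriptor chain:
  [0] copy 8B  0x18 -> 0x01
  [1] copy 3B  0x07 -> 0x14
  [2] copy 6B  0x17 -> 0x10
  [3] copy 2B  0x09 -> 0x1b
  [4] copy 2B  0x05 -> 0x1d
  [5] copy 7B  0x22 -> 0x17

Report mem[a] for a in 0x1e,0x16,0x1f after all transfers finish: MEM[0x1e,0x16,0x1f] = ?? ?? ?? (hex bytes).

MEM[0x1e,0x16,0x1f] = 69 e2 42

D0: mem[0x01..0x08] <- [9e c1 e6 32 d1 69 77 42]
D1: mem[0x14..0x16] <- [77 42 e2]
D2: mem[0x10..0x15] <- [95 9e c1 e6 32 d1]
D3: mem[0x1b..0x1c] <- [e2 fa]
D4: mem[0x1d..0x1e] <- [d1 69]
D5: mem[0x17..0x1d] <- [82 6f 95 36 ae 40 55]
query mem[0x1e]=0x69, mem[0x16]=0xe2, mem[0x1f]=0x42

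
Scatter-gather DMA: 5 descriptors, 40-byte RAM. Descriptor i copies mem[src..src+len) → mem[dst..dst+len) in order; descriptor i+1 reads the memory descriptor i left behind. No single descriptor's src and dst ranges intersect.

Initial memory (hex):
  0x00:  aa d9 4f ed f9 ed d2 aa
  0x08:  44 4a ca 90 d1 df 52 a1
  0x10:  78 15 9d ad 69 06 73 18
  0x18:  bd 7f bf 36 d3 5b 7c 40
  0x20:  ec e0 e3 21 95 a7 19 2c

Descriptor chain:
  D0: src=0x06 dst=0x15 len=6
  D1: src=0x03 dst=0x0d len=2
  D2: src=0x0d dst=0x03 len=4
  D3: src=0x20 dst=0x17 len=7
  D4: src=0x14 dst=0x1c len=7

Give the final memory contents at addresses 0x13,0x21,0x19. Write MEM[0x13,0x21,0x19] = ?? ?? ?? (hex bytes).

MEM[0x13,0x21,0x19] = ad e3 e3

[0] 0x06->0x15 len=6 : d2 aa 44 4a ca 90
[1] 0x03->0x0d len=2 : ed f9
[2] 0x0d->0x03 len=4 : ed f9 a1 78
[3] 0x20->0x17 len=7 : ec e0 e3 21 95 a7 19
[4] 0x14->0x1c len=7 : 69 d2 aa ec e0 e3 21
query mem[0x13]=0xad, mem[0x21]=0xe3, mem[0x19]=0xe3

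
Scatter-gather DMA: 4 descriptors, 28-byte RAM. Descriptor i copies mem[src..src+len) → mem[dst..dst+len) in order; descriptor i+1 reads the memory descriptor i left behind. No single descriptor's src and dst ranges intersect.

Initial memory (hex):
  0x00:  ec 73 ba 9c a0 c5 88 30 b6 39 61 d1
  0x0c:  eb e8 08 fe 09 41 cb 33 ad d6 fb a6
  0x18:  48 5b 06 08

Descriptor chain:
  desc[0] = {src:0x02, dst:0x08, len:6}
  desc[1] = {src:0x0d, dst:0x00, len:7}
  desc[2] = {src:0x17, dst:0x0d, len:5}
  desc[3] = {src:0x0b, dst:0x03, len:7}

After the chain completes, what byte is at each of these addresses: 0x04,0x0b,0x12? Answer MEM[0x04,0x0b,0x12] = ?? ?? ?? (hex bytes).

MEM[0x04,0x0b,0x12] = 88 c5 cb

#0 dst[0x08+6] := {0xba,0x9c,0xa0,0xc5,0x88,0x30}
#1 dst[0x00+7] := {0x30,0x08,0xfe,0x09,0x41,0xcb,0x33}
#2 dst[0x0d+5] := {0xa6,0x48,0x5b,0x06,0x08}
#3 dst[0x03+7] := {0xc5,0x88,0xa6,0x48,0x5b,0x06,0x08}
query mem[0x04]=0x88, mem[0x0b]=0xc5, mem[0x12]=0xcb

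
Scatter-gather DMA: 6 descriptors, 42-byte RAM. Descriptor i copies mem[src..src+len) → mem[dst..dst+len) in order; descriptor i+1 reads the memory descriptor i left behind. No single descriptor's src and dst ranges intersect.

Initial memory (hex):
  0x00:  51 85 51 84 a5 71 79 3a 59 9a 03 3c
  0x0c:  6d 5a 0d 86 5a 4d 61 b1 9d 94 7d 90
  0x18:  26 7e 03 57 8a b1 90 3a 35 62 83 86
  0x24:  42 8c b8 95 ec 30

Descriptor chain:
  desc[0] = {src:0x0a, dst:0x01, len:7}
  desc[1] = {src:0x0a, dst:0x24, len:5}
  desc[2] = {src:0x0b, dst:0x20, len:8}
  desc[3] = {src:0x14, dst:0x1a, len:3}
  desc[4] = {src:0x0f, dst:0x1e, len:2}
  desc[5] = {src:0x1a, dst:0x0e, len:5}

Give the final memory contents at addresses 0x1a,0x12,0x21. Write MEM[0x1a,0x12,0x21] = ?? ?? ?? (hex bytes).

#0 dst[0x01+7] := {0x03,0x3c,0x6d,0x5a,0x0d,0x86,0x5a}
#1 dst[0x24+5] := {0x03,0x3c,0x6d,0x5a,0x0d}
#2 dst[0x20+8] := {0x3c,0x6d,0x5a,0x0d,0x86,0x5a,0x4d,0x61}
#3 dst[0x1a+3] := {0x9d,0x94,0x7d}
#4 dst[0x1e+2] := {0x86,0x5a}
#5 dst[0x0e+5] := {0x9d,0x94,0x7d,0xb1,0x86}
query mem[0x1a]=0x9d, mem[0x12]=0x86, mem[0x21]=0x6d

MEM[0x1a,0x12,0x21] = 9d 86 6d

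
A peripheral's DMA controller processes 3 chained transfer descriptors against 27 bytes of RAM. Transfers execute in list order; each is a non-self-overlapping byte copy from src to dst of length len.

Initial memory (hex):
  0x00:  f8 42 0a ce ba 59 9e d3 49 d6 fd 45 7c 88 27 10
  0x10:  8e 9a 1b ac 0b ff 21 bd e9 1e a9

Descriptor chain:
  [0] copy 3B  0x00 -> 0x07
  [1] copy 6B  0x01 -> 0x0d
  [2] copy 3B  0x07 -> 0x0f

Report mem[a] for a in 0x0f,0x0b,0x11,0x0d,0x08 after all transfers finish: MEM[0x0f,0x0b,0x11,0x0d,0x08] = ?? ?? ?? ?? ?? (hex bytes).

MEM[0x0f,0x0b,0x11,0x0d,0x08] = f8 45 0a 42 42

D0: mem[0x07..0x09] <- [f8 42 0a]
D1: mem[0x0d..0x12] <- [42 0a ce ba 59 9e]
D2: mem[0x0f..0x11] <- [f8 42 0a]
query mem[0x0f]=0xf8, mem[0x0b]=0x45, mem[0x11]=0x0a, mem[0x0d]=0x42, mem[0x08]=0x42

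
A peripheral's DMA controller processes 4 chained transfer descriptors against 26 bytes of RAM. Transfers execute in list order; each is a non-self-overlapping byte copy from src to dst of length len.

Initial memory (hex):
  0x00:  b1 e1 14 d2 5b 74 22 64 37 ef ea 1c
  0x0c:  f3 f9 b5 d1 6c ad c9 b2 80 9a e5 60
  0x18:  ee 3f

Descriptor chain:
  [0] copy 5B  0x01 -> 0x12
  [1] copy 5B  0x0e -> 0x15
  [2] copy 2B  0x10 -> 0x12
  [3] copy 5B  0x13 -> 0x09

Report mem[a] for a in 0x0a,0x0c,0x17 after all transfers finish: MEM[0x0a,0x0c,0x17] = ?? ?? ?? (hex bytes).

  after D0: wrote 5B at 0x12 = e114d25b74
  after D1: wrote 5B at 0x15 = b5d16cade1
  after D2: wrote 2B at 0x12 = 6cad
  after D3: wrote 5B at 0x09 = add2b5d16c
query mem[0x0a]=0xd2, mem[0x0c]=0xd1, mem[0x17]=0x6c

MEM[0x0a,0x0c,0x17] = d2 d1 6c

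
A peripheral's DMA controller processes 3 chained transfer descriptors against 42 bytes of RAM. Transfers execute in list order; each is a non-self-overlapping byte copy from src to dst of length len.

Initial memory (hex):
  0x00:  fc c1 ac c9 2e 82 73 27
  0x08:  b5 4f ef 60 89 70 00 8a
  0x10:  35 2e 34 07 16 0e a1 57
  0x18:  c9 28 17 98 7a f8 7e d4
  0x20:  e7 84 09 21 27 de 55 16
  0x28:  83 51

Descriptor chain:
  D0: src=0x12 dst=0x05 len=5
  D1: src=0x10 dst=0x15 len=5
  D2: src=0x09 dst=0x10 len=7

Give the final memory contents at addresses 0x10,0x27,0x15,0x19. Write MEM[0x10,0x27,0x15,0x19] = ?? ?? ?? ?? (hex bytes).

MEM[0x10,0x27,0x15,0x19] = a1 16 00 16

#0 dst[0x05+5] := {0x34,0x07,0x16,0x0e,0xa1}
#1 dst[0x15+5] := {0x35,0x2e,0x34,0x07,0x16}
#2 dst[0x10+7] := {0xa1,0xef,0x60,0x89,0x70,0x00,0x8a}
query mem[0x10]=0xa1, mem[0x27]=0x16, mem[0x15]=0x00, mem[0x19]=0x16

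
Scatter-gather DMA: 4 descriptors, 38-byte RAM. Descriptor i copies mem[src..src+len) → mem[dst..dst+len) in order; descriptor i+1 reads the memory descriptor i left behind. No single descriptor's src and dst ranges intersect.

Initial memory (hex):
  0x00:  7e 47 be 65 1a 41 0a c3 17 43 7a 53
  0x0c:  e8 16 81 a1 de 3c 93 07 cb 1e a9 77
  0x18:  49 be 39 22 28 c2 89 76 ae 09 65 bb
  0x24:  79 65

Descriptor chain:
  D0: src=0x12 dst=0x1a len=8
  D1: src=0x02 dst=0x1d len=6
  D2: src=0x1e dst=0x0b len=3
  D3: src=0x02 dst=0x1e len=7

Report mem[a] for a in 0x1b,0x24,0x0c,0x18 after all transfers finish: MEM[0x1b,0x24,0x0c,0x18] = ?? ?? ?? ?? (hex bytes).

  after D0: wrote 8B at 0x1a = 9307cb1ea97749be
  after D1: wrote 6B at 0x1d = be651a410ac3
  after D2: wrote 3B at 0x0b = 651a41
  after D3: wrote 7B at 0x1e = be651a410ac317
query mem[0x1b]=0x07, mem[0x24]=0x17, mem[0x0c]=0x1a, mem[0x18]=0x49

MEM[0x1b,0x24,0x0c,0x18] = 07 17 1a 49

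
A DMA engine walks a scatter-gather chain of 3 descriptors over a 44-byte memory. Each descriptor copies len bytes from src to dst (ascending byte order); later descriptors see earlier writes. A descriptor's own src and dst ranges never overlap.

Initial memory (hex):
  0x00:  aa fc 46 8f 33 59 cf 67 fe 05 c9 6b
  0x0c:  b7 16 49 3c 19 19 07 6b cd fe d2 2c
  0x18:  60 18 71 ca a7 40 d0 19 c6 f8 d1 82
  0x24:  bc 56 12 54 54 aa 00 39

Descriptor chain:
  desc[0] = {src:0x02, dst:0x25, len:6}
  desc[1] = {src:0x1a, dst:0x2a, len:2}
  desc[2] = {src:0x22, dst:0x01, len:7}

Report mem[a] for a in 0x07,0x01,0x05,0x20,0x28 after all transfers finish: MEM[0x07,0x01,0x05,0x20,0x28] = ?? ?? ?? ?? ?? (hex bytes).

#0 dst[0x25+6] := {0x46,0x8f,0x33,0x59,0xcf,0x67}
#1 dst[0x2a+2] := {0x71,0xca}
#2 dst[0x01+7] := {0xd1,0x82,0xbc,0x46,0x8f,0x33,0x59}
query mem[0x07]=0x59, mem[0x01]=0xd1, mem[0x05]=0x8f, mem[0x20]=0xc6, mem[0x28]=0x59

MEM[0x07,0x01,0x05,0x20,0x28] = 59 d1 8f c6 59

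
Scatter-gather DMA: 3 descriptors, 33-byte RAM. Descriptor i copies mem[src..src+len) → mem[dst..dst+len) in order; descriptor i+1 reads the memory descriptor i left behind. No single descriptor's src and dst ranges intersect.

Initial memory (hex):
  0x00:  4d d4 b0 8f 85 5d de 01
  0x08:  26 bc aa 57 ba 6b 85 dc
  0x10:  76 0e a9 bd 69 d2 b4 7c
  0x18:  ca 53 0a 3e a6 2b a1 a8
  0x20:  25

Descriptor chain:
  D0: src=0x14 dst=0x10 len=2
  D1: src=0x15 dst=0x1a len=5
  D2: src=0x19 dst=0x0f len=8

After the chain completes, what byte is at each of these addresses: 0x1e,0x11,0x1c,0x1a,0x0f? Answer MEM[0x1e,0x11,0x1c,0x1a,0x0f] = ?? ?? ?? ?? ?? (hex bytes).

MEM[0x1e,0x11,0x1c,0x1a,0x0f] = 53 b4 7c d2 53

  after D0: wrote 2B at 0x10 = 69d2
  after D1: wrote 5B at 0x1a = d2b47cca53
  after D2: wrote 8B at 0x0f = 53d2b47cca53a825
query mem[0x1e]=0x53, mem[0x11]=0xb4, mem[0x1c]=0x7c, mem[0x1a]=0xd2, mem[0x0f]=0x53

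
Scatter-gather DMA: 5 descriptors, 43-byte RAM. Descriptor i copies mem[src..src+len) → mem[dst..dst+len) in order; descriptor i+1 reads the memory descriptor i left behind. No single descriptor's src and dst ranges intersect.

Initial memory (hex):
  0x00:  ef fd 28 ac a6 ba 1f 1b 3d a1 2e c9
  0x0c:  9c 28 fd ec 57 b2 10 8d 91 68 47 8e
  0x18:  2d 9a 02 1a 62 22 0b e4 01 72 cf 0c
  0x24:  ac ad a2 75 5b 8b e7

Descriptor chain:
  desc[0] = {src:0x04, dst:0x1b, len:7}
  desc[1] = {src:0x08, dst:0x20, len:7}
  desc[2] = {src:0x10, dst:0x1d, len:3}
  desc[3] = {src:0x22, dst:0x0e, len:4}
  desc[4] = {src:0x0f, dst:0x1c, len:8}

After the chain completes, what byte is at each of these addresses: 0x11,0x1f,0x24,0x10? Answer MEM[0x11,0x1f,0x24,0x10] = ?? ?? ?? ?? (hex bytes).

[0] 0x04->0x1b len=7 : a6 ba 1f 1b 3d a1 2e
[1] 0x08->0x20 len=7 : 3d a1 2e c9 9c 28 fd
[2] 0x10->0x1d len=3 : 57 b2 10
[3] 0x22->0x0e len=4 : 2e c9 9c 28
[4] 0x0f->0x1c len=8 : c9 9c 28 10 8d 91 68 47
query mem[0x11]=0x28, mem[0x1f]=0x10, mem[0x24]=0x9c, mem[0x10]=0x9c

MEM[0x11,0x1f,0x24,0x10] = 28 10 9c 9c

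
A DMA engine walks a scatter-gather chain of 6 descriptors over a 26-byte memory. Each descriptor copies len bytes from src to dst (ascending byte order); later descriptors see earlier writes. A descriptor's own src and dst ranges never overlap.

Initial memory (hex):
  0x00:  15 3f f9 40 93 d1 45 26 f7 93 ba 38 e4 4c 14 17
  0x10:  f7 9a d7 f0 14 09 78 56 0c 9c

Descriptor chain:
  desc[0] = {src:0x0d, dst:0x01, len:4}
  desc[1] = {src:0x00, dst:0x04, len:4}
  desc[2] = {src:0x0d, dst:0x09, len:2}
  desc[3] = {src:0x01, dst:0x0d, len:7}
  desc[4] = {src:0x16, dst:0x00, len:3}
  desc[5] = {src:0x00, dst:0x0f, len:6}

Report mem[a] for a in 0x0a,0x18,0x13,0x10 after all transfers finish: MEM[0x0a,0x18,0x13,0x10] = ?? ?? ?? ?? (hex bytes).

MEM[0x0a,0x18,0x13,0x10] = 14 0c 15 56

D0: mem[0x01..0x04] <- [4c 14 17 f7]
D1: mem[0x04..0x07] <- [15 4c 14 17]
D2: mem[0x09..0x0a] <- [4c 14]
D3: mem[0x0d..0x13] <- [4c 14 17 15 4c 14 17]
D4: mem[0x00..0x02] <- [78 56 0c]
D5: mem[0x0f..0x14] <- [78 56 0c 17 15 4c]
query mem[0x0a]=0x14, mem[0x18]=0x0c, mem[0x13]=0x15, mem[0x10]=0x56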